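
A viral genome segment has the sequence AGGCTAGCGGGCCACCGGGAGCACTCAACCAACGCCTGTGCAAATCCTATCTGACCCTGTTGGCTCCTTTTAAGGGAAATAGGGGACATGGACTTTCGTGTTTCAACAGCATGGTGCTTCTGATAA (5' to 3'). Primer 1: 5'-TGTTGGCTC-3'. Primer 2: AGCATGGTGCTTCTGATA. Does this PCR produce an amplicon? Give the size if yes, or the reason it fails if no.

Primer 1 (TGTTGGCTC) matches the top strand at positions 58–66 (3' end points downstream).
Primer 2 (AGCATGGTGCTTCTGATA) also matches the top strand directly, at positions 108–125 — its reverse complement TATCAGAAGCACCATGCT is not present.
Both primers anneal to the bottom strand with 3' ends pointing the same way, so neither can prime synthesis back toward the other.

No product — both primers anneal to the same strand and extend in the same direction.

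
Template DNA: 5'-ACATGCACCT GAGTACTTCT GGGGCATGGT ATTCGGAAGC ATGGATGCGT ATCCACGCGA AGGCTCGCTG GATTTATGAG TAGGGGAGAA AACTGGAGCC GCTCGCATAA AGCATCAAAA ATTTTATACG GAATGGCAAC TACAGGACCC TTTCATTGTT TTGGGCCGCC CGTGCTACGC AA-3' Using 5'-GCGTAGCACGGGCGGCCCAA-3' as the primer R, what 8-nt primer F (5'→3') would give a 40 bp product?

The reverse primer's reverse complement TTGGGCCGCCCGTGCTACGC matches the template at positions 161–180, so the product ends at position 180.
A 40 bp product then starts at position 180 − 40 + 1 = 141.
The forward primer is identical to the top strand there: TACAGGAC.

5'-TACAGGAC-3'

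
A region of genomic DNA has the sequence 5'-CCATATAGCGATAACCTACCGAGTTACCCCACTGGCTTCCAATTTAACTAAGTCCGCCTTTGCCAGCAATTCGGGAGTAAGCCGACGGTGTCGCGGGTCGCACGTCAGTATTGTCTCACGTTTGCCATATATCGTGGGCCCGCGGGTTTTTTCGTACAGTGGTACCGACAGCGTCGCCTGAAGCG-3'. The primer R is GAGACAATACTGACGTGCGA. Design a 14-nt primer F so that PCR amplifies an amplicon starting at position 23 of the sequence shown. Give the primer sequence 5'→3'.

The reverse primer's reverse complement TCGCACGTCAGTATTGTCTC matches the template at positions 98–117; the product starts at position 23.
The forward primer is identical to the top strand over positions 23–36: GTTACCCCACTGGC.

5'-GTTACCCCACTGGC-3'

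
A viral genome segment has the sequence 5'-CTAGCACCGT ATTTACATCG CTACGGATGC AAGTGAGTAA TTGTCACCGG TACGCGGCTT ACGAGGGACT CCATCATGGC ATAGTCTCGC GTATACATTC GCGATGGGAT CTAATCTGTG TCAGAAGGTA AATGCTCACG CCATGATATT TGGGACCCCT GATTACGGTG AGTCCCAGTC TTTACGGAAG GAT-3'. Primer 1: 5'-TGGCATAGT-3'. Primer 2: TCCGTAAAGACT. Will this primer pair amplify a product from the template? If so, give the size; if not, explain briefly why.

Primer 1 (TGGCATAGT) matches the top strand at positions 77–85; it acts as a forward primer.
Primer 2's reverse complement is AGTCTTTACGGA, matching the top strand at positions 177–188; it acts as a reverse primer.
The 3' ends face each other across positions 77–188, giving a 112 bp product.

Yes — a 112 bp product.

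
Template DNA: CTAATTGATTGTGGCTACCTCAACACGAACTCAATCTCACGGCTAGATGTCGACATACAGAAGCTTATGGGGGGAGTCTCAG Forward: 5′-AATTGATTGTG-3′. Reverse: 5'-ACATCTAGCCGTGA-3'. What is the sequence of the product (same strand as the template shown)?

5'-AATTGATTGTGGCTACCTCAACACGAACTCAATCTCACGGCTAGATGT-3'

Forward primer AATTGATTGTG is found on the top strand at positions 3–13.
Taking the reverse complement of ACATCTAGCCGTGA gives TCACGGCTAGATGT, found at positions 37–50 on the template; the primer anneals here to the top strand with its 3' end pointing upstream.
The product is the template from position 3 through 50 (48 bp).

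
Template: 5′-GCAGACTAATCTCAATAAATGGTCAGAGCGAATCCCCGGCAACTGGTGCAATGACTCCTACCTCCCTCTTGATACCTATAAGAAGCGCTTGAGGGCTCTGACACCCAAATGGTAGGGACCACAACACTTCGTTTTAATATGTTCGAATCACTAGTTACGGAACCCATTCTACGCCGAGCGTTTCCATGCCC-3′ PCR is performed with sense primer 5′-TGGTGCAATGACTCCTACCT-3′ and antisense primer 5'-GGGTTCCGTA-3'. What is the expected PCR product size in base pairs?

The forward primer matches the template at positions 44–63.
Taking the reverse complement of GGGTTCCGTA gives TACGGAACCC, found at positions 156–165 on the template; the primer anneals here to the top strand with its 3' end pointing upstream.
Product length = (reverse-primer end) − (forward-primer start) + 1 = 165 − 44 + 1 = 122 bp.

122 bp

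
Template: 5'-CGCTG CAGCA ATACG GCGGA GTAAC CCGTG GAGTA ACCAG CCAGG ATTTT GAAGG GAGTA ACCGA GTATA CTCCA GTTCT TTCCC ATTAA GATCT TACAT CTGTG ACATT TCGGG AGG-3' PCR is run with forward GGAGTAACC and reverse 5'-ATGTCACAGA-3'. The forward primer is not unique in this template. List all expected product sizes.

92 bp, 80 bp, 55 bp

The forward primer GGAGTAACC matches the top strand at positions 18–26, 30–38, 55–63.
The reverse primer's reverse complement is TCTGTGACAT, matching at positions 100–109.
Each forward site pairs with the reverse site to give a product ending at position 109: sizes 92, 80, 55 bp.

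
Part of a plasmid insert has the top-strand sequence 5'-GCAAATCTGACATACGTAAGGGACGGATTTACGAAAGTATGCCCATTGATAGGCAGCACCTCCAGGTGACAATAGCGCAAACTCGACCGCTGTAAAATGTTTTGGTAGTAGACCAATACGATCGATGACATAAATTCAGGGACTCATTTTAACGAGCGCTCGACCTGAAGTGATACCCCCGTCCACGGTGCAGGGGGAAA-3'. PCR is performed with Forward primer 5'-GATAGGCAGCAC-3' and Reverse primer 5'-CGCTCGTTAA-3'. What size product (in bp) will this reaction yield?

111 bp

Scanning the template, GATAGGCAGCAC occurs at positions 48–59; this primer anneals to the bottom strand there with its 3' end pointing downstream.
The reverse primer's reverse complement is TTAACGAGCG, which matches the template at positions 149–158.
Product length = (reverse-primer end) − (forward-primer start) + 1 = 158 − 48 + 1 = 111 bp.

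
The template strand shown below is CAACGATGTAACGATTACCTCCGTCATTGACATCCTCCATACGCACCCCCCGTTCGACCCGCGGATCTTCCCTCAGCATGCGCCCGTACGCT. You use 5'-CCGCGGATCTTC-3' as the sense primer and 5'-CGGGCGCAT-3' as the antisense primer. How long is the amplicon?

Forward primer CCGCGGATCTTC is found on the top strand at positions 59–70.
Taking the reverse complement of CGGGCGCAT gives ATGCGCCCG, found at positions 78–86 on the template; the primer anneals here to the top strand with its 3' end pointing upstream.
Amplicon spans positions 59–86: 28 bp.

28 bp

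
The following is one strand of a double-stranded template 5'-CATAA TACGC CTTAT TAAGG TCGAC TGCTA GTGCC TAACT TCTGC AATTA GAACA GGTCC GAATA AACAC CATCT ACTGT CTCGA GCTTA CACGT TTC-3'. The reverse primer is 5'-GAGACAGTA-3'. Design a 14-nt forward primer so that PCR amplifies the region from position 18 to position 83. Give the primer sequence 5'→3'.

The reverse primer's reverse complement TACTGTCTC matches the template at positions 75–83; the product starts at position 18.
The forward primer is identical to the top strand over positions 18–31: AGGTCGACTGCTAG.

5'-AGGTCGACTGCTAG-3'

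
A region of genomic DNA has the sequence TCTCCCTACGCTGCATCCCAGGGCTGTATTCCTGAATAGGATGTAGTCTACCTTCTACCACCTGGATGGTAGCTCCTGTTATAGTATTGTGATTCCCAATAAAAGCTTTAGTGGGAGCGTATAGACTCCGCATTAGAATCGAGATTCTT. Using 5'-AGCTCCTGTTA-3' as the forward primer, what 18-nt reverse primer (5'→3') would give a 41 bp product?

The forward primer binds at positions 71–81, so a 41 bp product ends at position 71 + 41 − 1 = 111.
The reverse primer anneals to the top strand over positions 94–111, i.e. to TCCCAATAAAAGCTTTAG.
Its sequence written 5'→3' is the reverse complement: CTAAAGCTTTTATTGGGA.

5'-CTAAAGCTTTTATTGGGA-3'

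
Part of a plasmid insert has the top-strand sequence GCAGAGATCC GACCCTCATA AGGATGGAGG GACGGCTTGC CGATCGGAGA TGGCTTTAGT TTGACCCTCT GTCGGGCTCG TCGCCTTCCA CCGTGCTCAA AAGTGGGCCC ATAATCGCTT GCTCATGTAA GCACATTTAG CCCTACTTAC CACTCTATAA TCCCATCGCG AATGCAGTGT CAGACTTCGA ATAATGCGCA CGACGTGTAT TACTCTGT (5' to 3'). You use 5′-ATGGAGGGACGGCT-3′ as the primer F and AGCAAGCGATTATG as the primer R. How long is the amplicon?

100 bp

The forward primer matches the template at positions 24–37.
Taking the reverse complement of AGCAAGCGATTATG gives CATAATCGCTTGCT, found at positions 110–123 on the template; the primer anneals here to the top strand with its 3' end pointing upstream.
Amplicon spans positions 24–123: 100 bp.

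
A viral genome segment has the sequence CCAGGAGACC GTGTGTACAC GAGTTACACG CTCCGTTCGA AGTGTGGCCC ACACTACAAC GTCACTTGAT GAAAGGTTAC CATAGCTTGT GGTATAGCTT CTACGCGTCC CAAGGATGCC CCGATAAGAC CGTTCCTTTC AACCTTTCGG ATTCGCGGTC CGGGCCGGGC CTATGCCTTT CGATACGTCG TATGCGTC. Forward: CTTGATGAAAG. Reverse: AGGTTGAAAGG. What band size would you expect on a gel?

81 bp

The forward primer matches the template at positions 65–75.
Taking the reverse complement of AGGTTGAAAGG gives CCTTTCAACCT, found at positions 135–145 on the template; the primer anneals here to the top strand with its 3' end pointing upstream.
Amplicon spans positions 65–145: 81 bp.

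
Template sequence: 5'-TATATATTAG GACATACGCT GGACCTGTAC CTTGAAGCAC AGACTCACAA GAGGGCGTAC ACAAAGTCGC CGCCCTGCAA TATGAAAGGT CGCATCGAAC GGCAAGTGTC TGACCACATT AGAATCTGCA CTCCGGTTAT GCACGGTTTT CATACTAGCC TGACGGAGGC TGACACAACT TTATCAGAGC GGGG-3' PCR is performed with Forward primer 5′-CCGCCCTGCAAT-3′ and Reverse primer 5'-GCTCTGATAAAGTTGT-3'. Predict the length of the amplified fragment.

121 bp

The forward primer matches the template at positions 70–81.
Reverse complement of the reverse primer: ACAACTTTATCAGAGC. This occurs on the top strand at positions 175–190.
Product length = (reverse-primer end) − (forward-primer start) + 1 = 190 − 70 + 1 = 121 bp.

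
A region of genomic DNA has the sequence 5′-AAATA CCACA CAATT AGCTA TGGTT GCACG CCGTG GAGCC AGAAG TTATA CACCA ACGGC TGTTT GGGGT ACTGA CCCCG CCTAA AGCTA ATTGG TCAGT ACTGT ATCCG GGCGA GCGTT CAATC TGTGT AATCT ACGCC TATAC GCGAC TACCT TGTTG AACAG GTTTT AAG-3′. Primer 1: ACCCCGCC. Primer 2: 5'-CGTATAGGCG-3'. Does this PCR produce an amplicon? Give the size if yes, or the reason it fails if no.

Primer 1 (ACCCCGCC) matches the top strand at positions 75–82; it acts as a forward primer.
Primer 2's reverse complement is CGCCTATACG, matching the top strand at positions 137–146; it acts as a reverse primer.
The 3' ends face each other across positions 75–146, giving a 72 bp product.

Yes — a 72 bp product.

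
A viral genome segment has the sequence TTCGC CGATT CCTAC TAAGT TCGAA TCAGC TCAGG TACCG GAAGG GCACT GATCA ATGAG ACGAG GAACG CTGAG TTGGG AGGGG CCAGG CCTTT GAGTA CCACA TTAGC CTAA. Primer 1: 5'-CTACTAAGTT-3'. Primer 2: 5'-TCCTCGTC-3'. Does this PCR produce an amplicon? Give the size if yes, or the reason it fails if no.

Yes — a 56 bp product.

Primer 1 (CTACTAAGTT) matches the top strand at positions 12–21; it acts as a forward primer.
Primer 2's reverse complement is GACGAGGA, matching the top strand at positions 60–67; it acts as a reverse primer.
The 3' ends face each other across positions 12–67, giving a 56 bp product.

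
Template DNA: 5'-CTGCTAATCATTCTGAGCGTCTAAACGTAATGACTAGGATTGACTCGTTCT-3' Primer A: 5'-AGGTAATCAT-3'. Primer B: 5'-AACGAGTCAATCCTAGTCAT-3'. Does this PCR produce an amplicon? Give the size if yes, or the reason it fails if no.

Primer A (AGGTAATCAT) does not match the top strand, and its reverse complement ATGATTACCT does not match either.
With no annealing site for primer A, no amplification occurs.

No product — primer A has no binding site in the template.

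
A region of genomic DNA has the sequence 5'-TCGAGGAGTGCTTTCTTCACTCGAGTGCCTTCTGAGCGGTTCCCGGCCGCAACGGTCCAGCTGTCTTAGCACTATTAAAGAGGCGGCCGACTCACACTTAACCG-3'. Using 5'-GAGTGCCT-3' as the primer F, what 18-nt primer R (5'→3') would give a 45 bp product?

The forward primer binds at positions 23–30, so a 45 bp product ends at position 23 + 45 − 1 = 67.
The reverse primer anneals to the top strand over positions 50–67, i.e. to CAACGGTCCAGCTGTCTT.
Its sequence written 5'→3' is the reverse complement: AAGACAGCTGGACCGTTG.

5'-AAGACAGCTGGACCGTTG-3'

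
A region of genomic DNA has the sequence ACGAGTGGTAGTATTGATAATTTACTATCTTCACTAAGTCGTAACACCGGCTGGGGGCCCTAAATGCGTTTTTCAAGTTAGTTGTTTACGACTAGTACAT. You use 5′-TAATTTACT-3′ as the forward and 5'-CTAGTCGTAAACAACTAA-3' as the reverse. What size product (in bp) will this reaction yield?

Forward primer TAATTTACT is found on the top strand at positions 18–26.
Taking the reverse complement of CTAGTCGTAAACAACTAA gives TTAGTTGTTTACGACTAG, found at positions 78–95 on the template; the primer anneals here to the top strand with its 3' end pointing upstream.
The product runs from position 18 to position 95, so its length is 95 − 18 + 1 = 78 bp.

78 bp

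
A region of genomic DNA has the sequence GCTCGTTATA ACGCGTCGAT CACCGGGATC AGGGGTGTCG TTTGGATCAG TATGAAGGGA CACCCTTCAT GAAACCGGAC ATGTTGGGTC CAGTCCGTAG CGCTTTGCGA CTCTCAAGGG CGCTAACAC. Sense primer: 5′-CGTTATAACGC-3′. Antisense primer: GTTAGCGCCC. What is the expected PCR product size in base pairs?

124 bp

Forward primer CGTTATAACGC is found on the top strand at positions 4–14.
Reverse complement of the reverse primer: GGGCGCTAAC. This occurs on the top strand at positions 118–127.
The product runs from position 4 to position 127, so its length is 127 − 4 + 1 = 124 bp.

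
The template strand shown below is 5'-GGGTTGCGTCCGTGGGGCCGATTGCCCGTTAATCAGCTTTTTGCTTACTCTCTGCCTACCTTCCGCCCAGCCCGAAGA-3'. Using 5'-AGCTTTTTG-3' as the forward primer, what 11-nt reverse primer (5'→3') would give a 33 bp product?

The forward primer binds at positions 35–43, so a 33 bp product ends at position 35 + 33 − 1 = 67.
The reverse primer anneals to the top strand over positions 57–67, i.e. to TACCTTCCGCC.
Its sequence written 5'→3' is the reverse complement: GGCGGAAGGTA.

5'-GGCGGAAGGTA-3'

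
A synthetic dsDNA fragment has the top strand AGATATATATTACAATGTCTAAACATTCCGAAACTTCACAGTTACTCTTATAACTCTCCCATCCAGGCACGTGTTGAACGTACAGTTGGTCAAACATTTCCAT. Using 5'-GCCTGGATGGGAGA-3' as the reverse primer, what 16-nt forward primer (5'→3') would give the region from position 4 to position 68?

The reverse primer's reverse complement TCTCCCATCCAGGC matches the template at positions 55–68; the product starts at position 4.
The forward primer is identical to the top strand over positions 4–19: TATATATTACAATGTC.

5'-TATATATTACAATGTC-3'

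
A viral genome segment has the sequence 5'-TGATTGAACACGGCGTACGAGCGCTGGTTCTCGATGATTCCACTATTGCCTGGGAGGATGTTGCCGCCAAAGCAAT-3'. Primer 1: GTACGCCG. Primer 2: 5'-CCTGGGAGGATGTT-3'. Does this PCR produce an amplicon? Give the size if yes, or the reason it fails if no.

Primer 1 (GTACGCCG) has reverse complement CGGCGTAC, which matches the top strand at positions 11–18; primer 1 anneals to the top strand there with its 3' end pointing upstream toward position 11.
Primer 2 (CCTGGGAGGATGTT) matches the top strand directly at positions 49–62; it anneals to the bottom strand with its 3' end pointing downstream toward position 62.
The 3' ends diverge (primer 1 extends toward position 1, primer 2 toward position 76), so the primers never converge on a shared product.

No product — the primers' 3' ends point away from each other.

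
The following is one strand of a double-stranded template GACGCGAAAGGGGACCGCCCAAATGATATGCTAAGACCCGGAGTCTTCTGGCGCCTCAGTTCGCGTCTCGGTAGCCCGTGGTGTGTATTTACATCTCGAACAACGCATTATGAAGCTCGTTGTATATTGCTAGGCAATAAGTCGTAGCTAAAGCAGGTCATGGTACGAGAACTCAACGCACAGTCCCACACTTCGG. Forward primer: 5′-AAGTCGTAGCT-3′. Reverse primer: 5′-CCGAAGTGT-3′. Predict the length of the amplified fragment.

The forward primer matches the template at positions 139–149.
Taking the reverse complement of CCGAAGTGT gives ACACTTCGG, found at positions 188–196 on the template; the primer anneals here to the top strand with its 3' end pointing upstream.
Amplicon spans positions 139–196: 58 bp.

58 bp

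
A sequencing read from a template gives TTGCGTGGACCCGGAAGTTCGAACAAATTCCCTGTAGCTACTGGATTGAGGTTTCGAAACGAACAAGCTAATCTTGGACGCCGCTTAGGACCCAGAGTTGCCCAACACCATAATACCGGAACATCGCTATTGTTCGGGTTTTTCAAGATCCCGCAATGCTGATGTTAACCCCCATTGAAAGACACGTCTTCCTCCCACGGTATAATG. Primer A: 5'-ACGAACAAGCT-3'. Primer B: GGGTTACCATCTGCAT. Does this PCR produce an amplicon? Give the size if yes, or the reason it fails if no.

Primer B (GGGTTACCATCTGCAT) does not match the top strand, and its reverse complement ATGCAGATGGTAACCC does not match either.
With no annealing site for primer B, no amplification occurs.

No product — primer B has no binding site in the template.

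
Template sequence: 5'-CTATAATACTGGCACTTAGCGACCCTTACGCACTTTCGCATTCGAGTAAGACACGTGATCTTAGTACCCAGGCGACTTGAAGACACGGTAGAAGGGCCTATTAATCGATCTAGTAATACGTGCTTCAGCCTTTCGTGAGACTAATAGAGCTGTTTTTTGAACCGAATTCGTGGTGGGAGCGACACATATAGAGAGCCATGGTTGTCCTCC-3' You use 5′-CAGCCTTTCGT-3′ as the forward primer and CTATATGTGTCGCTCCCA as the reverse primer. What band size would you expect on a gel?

66 bp

The forward primer matches the template at positions 126–136.
The reverse primer's reverse complement is TGGGAGCGACACATATAG, which matches the template at positions 174–191.
Amplicon spans positions 126–191: 66 bp.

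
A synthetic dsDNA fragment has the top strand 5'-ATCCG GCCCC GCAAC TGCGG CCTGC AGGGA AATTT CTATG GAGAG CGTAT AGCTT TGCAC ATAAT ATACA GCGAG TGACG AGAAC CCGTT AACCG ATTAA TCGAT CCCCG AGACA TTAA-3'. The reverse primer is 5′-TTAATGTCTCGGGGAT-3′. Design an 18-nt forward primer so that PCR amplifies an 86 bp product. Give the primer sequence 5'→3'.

The reverse primer's reverse complement ATCCCCGAGACATTAA matches the template at positions 104–119, so the product ends at position 119.
An 86 bp product then starts at position 119 − 86 + 1 = 34.
The forward primer is identical to the top strand there: TTCTATGGAGAGCGTATA.

5'-TTCTATGGAGAGCGTATA-3'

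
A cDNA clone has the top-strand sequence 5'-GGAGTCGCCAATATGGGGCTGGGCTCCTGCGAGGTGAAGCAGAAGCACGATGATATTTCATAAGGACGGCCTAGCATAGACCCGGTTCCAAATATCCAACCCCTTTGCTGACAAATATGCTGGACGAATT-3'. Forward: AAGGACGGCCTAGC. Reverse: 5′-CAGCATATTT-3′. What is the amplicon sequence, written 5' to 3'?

Forward primer AAGGACGGCCTAGC is found on the top strand at positions 62–75.
Taking the reverse complement of CAGCATATTT gives AAATATGCTG, found at positions 113–122 on the template; the primer anneals here to the top strand with its 3' end pointing upstream.
The product is the template from position 62 through 122 (61 bp).

5'-AAGGACGGCCTAGCATAGACCCGGTTCCAAATATCCAACCCCTTTGCTGACAAATATGCTG-3'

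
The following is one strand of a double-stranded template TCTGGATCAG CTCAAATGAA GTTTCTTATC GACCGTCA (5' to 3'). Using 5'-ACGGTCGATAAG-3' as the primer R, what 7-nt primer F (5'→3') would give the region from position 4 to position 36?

5'-GGATCAG-3'

The reverse primer's reverse complement CTTATCGACCGT matches the template at positions 25–36; the product starts at position 4.
The forward primer is identical to the top strand over positions 4–10: GGATCAG.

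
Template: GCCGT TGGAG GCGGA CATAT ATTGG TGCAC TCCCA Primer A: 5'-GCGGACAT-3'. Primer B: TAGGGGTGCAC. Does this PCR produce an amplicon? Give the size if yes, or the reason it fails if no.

Primer B (TAGGGGTGCAC) does not match the top strand, and its reverse complement GTGCACCCCTA does not match either.
With no annealing site for primer B, no amplification occurs.

No product — primer B has no binding site in the template.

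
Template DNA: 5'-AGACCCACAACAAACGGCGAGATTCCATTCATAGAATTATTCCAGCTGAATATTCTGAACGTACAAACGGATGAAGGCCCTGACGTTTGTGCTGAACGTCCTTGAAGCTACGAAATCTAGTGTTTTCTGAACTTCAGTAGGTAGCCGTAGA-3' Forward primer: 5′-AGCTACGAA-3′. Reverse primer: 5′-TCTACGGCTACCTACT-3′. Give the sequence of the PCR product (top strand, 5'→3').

Scanning the template, AGCTACGAA occurs at positions 106–114; this primer anneals to the bottom strand there with its 3' end pointing downstream.
Reverse complement of the reverse primer: AGTAGGTAGCCGTAGA. This occurs on the top strand at positions 136–151.
The product is the template from position 106 through 151 (46 bp).

5'-AGCTACGAAATCTAGTGTTTTCTGAACTTCAGTAGGTAGCCGTAGA-3'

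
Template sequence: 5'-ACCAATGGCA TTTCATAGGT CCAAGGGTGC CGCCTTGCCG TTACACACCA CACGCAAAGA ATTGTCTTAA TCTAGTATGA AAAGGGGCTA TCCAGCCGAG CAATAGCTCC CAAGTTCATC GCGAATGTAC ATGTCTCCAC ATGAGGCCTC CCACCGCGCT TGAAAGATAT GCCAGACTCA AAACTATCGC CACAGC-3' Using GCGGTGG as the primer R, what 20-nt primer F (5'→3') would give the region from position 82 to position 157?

5'-AAGGGGCTATCCAGCCGAGC-3'

The reverse primer's reverse complement CCACCGC matches the template at positions 151–157; the product starts at position 82.
The forward primer is identical to the top strand over positions 82–101: AAGGGGCTATCCAGCCGAGC.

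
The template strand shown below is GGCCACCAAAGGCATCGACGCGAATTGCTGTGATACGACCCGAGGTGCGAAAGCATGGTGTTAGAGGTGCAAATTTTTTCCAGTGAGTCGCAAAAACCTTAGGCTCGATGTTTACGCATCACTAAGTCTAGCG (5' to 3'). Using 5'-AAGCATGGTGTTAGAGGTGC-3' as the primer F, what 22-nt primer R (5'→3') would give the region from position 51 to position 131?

The product's 3' end on the top strand is position 131.
The reverse primer anneals to the top strand over positions 110–131, i.e. to GTTTACGCATCACTAAGTCTAG.
Its sequence written 5'→3' is the reverse complement: CTAGACTTAGTGATGCGTAAAC.

5'-CTAGACTTAGTGATGCGTAAAC-3'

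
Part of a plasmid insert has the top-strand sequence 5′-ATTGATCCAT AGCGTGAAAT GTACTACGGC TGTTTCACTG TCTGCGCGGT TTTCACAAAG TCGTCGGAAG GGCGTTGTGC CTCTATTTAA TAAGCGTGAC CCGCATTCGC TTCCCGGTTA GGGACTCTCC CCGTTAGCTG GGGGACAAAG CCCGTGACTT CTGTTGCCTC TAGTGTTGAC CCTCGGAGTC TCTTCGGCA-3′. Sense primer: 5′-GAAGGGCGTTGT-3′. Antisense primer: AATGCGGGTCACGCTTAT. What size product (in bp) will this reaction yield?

41 bp

The forward primer matches the template at positions 67–78.
The reverse primer's reverse complement is ATAAGCGTGACCCGCATT, which matches the template at positions 90–107.
Amplicon spans positions 67–107: 41 bp.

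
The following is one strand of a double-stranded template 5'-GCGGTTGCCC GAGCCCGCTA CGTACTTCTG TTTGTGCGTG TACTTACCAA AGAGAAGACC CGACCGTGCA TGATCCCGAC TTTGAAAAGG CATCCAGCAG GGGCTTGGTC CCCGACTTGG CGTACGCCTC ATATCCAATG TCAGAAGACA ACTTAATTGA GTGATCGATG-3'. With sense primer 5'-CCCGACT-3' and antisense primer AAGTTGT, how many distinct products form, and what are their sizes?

The forward primer CCCGACT matches the top strand at positions 75–81, 111–117.
The reverse primer's reverse complement is ACAACTT, matching at positions 148–154.
Each forward site pairs with the reverse site to give a product ending at position 154: sizes 80, 44 bp.

Two products: 80 bp, 44 bp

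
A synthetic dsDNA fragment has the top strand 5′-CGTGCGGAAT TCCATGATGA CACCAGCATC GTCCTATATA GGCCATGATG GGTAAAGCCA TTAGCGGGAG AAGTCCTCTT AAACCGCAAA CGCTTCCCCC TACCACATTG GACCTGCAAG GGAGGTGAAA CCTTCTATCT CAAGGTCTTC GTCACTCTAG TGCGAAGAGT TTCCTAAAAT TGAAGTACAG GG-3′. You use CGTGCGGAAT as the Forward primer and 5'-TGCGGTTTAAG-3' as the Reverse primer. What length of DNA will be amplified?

Scanning the template, CGTGCGGAAT occurs at positions 1–10; this primer anneals to the bottom strand there with its 3' end pointing downstream.
Reverse complement of the reverse primer: CTTAAACCGCA. This occurs on the top strand at positions 78–88.
The product runs from position 1 to position 88, so its length is 88 − 1 + 1 = 88 bp.

88 bp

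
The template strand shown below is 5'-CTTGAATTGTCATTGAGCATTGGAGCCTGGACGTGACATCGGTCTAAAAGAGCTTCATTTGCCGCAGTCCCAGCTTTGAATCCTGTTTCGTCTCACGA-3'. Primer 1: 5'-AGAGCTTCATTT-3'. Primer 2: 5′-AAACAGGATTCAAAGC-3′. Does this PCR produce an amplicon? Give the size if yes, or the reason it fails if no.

Yes — a 40 bp product.

Primer 1 (AGAGCTTCATTT) matches the top strand at positions 49–60; it acts as a forward primer.
Primer 2's reverse complement is GCTTTGAATCCTGTTT, matching the top strand at positions 73–88; it acts as a reverse primer.
The 3' ends face each other across positions 49–88, giving a 40 bp product.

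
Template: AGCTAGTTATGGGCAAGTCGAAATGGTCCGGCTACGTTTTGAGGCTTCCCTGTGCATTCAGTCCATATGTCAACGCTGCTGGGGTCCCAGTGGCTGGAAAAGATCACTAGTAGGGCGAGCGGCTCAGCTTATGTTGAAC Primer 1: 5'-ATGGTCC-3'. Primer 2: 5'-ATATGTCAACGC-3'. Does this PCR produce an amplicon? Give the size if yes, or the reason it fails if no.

Primer 1 (ATGGTCC) matches the top strand at positions 23–29 (3' end points downstream).
Primer 2 (ATATGTCAACGC) also matches the top strand directly, at positions 65–76 — its reverse complement GCGTTGACATAT is not present.
Both primers anneal to the bottom strand with 3' ends pointing the same way, so neither can prime synthesis back toward the other.

No product — both primers anneal to the same strand and extend in the same direction.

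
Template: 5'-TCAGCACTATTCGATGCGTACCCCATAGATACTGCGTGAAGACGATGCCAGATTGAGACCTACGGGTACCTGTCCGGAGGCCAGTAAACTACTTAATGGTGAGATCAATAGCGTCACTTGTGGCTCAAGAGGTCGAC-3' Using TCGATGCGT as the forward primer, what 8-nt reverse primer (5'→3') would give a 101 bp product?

The forward primer binds at positions 11–19, so a 101 bp product ends at position 11 + 101 − 1 = 111.
The reverse primer anneals to the top strand over positions 104–111, i.e. to ATCAATAG.
Its sequence written 5'→3' is the reverse complement: CTATTGAT.

5'-CTATTGAT-3'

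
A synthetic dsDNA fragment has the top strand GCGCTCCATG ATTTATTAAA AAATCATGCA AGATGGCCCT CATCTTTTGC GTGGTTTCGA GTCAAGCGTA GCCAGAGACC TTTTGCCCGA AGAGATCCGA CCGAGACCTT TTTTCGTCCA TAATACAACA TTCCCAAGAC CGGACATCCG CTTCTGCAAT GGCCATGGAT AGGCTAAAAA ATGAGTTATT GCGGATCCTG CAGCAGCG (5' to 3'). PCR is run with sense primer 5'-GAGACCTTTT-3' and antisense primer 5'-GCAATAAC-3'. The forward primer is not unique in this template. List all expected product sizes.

118 bp, 90 bp

The forward primer GAGACCTTTT matches the top strand at positions 75–84, 103–112.
The reverse primer's reverse complement is GTTATTGC, matching at positions 185–192.
Each forward site pairs with the reverse site to give a product ending at position 192: sizes 118, 90 bp.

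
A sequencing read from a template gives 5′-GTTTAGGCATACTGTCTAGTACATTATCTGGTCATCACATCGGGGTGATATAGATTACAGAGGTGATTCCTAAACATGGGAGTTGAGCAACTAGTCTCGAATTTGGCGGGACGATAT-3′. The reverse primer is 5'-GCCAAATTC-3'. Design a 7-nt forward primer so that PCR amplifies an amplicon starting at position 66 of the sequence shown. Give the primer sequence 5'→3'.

5'-ATTCCTA-3'

The reverse primer's reverse complement GAATTTGGC matches the template at positions 99–107; the product starts at position 66.
The forward primer is identical to the top strand over positions 66–72: ATTCCTA.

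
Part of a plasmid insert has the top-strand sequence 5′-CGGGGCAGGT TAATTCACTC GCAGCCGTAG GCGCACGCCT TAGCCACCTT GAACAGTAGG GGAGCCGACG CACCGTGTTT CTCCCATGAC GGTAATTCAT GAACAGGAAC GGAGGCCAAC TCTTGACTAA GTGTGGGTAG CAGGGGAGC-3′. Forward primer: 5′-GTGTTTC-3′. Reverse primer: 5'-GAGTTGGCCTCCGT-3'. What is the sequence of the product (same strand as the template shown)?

5'-GTGTTTCTCCCATGACGGTAATTCATGAACAGGAACGGAGGCCAACTC-3'

Scanning the template, GTGTTTC occurs at positions 75–81; this primer anneals to the bottom strand there with its 3' end pointing downstream.
The reverse primer's reverse complement is ACGGAGGCCAACTC, which matches the template at positions 109–122.
The product is the template from position 75 through 122 (48 bp).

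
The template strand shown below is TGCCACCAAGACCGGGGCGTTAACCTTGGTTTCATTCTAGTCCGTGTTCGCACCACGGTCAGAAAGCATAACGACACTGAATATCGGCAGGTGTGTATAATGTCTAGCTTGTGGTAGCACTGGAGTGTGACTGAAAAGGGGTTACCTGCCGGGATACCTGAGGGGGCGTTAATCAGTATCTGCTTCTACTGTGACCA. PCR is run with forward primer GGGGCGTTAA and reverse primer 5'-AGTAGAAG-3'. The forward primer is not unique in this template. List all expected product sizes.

177 bp, 28 bp

The forward primer GGGGCGTTAA matches the top strand at positions 14–23, 163–172.
The reverse primer's reverse complement is CTTCTACT, matching at positions 183–190.
Each forward site pairs with the reverse site to give a product ending at position 190: sizes 177, 28 bp.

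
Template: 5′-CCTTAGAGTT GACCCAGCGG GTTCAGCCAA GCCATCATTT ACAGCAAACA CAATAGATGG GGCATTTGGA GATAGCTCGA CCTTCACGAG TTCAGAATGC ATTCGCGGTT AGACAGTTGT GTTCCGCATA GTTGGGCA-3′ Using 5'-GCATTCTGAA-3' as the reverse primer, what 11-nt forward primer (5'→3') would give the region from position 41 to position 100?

5'-ACAGCAAACAC-3'

The reverse primer's reverse complement TTCAGAATGC matches the template at positions 91–100; the product starts at position 41.
The forward primer is identical to the top strand over positions 41–51: ACAGCAAACAC.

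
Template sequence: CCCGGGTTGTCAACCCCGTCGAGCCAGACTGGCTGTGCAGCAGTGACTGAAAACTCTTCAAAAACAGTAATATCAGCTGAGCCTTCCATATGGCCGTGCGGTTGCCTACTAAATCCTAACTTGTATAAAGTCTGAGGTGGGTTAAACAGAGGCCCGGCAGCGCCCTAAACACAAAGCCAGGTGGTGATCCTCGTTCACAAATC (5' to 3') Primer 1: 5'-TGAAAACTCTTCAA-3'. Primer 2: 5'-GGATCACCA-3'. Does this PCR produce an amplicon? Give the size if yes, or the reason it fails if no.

Yes — a 143 bp product.

Primer 1 (TGAAAACTCTTCAA) matches the top strand at positions 48–61; it acts as a forward primer.
Primer 2's reverse complement is TGGTGATCC, matching the top strand at positions 182–190; it acts as a reverse primer.
The 3' ends face each other across positions 48–190, giving a 143 bp product.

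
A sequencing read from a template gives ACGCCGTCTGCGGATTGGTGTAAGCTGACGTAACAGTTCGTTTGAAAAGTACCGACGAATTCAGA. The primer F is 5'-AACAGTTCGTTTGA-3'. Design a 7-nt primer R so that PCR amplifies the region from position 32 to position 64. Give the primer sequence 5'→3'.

5'-CTGAATT-3'

The product's 3' end on the top strand is position 64.
The reverse primer anneals to the top strand over positions 58–64, i.e. to AATTCAG.
Its sequence written 5'→3' is the reverse complement: CTGAATT.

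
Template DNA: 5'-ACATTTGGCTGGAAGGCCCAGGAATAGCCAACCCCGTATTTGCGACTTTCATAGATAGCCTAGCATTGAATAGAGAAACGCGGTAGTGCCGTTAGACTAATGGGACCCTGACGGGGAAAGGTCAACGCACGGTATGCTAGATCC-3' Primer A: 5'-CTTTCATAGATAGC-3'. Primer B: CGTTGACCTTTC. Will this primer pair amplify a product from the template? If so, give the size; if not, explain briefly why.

Yes — an 82 bp product.

Primer A (CTTTCATAGATAGC) matches the top strand at positions 46–59; it acts as a forward primer.
Primer B's reverse complement is GAAAGGTCAACG, matching the top strand at positions 116–127; it acts as a reverse primer.
The 3' ends face each other across positions 46–127, giving an 82 bp product.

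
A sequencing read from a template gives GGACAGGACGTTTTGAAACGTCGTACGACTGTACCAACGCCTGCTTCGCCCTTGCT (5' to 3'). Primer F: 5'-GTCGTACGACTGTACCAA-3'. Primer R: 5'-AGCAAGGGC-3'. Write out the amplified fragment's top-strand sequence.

5'-GTCGTACGACTGTACCAACGCCTGCTTCGCCCTTGCT-3'

Forward primer GTCGTACGACTGTACCAA is found on the top strand at positions 20–37.
Taking the reverse complement of AGCAAGGGC gives GCCCTTGCT, found at positions 48–56 on the template; the primer anneals here to the top strand with its 3' end pointing upstream.
The product is the template from position 20 through 56 (37 bp).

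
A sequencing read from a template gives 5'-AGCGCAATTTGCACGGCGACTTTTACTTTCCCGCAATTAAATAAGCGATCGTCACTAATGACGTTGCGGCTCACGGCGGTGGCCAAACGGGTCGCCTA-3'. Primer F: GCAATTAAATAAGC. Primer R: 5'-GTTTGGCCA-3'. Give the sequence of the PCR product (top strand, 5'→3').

5'-GCAATTAAATAAGCGATCGTCACTAATGACGTTGCGGCTCACGGCGGTGGCCAAAC-3'

Scanning the template, GCAATTAAATAAGC occurs at positions 33–46; this primer anneals to the bottom strand there with its 3' end pointing downstream.
The reverse primer's reverse complement is TGGCCAAAC, which matches the template at positions 80–88.
The product is the template from position 33 through 88 (56 bp).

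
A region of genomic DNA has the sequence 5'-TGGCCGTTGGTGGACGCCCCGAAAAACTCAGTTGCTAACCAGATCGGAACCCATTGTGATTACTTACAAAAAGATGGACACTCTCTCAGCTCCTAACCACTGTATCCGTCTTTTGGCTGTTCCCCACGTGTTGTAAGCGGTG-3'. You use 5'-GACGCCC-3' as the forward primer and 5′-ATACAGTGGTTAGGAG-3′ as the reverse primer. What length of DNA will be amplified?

93 bp

Scanning the template, GACGCCC occurs at positions 13–19; this primer anneals to the bottom strand there with its 3' end pointing downstream.
Reverse complement of the reverse primer: CTCCTAACCACTGTAT. This occurs on the top strand at positions 90–105.
The product runs from position 13 to position 105, so its length is 105 − 13 + 1 = 93 bp.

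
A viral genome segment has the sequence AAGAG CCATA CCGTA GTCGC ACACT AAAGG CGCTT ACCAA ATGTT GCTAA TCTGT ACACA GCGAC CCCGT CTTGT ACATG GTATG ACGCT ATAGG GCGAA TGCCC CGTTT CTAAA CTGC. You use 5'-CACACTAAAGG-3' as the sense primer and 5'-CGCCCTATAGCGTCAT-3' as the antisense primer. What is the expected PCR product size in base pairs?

79 bp

Scanning the template, CACACTAAAGG occurs at positions 20–30; this primer anneals to the bottom strand there with its 3' end pointing downstream.
Taking the reverse complement of CGCCCTATAGCGTCAT gives ATGACGCTATAGGGCG, found at positions 83–98 on the template; the primer anneals here to the top strand with its 3' end pointing upstream.
Product length = (reverse-primer end) − (forward-primer start) + 1 = 98 − 20 + 1 = 79 bp.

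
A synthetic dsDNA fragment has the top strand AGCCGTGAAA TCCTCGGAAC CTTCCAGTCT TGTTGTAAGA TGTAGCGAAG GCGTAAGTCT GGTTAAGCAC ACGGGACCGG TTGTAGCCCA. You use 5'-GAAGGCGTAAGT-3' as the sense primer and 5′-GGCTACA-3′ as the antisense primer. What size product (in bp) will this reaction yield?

The forward primer matches the template at positions 47–58.
The reverse primer's reverse complement is TGTAGCC, which matches the template at positions 82–88.
The product runs from position 47 to position 88, so its length is 88 − 47 + 1 = 42 bp.

42 bp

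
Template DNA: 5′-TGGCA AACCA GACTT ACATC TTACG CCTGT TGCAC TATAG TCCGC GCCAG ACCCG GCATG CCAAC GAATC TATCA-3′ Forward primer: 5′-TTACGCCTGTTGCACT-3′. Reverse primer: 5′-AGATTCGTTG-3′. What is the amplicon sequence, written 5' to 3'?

Forward primer TTACGCCTGTTGCACT is found on the top strand at positions 21–36.
Taking the reverse complement of AGATTCGTTG gives CAACGAATCT, found at positions 62–71 on the template; the primer anneals here to the top strand with its 3' end pointing upstream.
The product is the template from position 21 through 71 (51 bp).

5'-TTACGCCTGTTGCACTATAGTCCGCGCCAGACCCGGCATGCCAACGAATCT-3'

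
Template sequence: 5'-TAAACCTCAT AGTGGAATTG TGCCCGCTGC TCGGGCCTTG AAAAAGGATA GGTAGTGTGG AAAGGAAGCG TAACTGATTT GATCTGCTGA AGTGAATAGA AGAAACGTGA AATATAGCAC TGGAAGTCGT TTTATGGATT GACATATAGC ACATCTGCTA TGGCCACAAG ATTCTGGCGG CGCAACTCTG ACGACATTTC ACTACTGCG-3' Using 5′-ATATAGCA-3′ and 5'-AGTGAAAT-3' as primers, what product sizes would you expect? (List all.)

The forward primer ATATAGCA matches the top strand at positions 112–119, 144–151.
The reverse primer's reverse complement is ATTTCACT, matching at positions 196–203.
Each forward site pairs with the reverse site to give a product ending at position 203: sizes 92, 60 bp.

92 bp, 60 bp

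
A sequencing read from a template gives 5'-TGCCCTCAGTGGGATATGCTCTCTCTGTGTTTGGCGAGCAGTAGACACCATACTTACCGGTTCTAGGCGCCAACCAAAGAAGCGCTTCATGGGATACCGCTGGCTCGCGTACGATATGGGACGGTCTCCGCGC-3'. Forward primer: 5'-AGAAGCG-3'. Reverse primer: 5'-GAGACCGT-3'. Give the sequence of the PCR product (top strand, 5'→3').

Scanning the template, AGAAGCG occurs at positions 78–84; this primer anneals to the bottom strand there with its 3' end pointing downstream.
The reverse primer's reverse complement is ACGGTCTC, which matches the template at positions 121–128.
The product is the template from position 78 through 128 (51 bp).

5'-AGAAGCGCTTCATGGGATACCGCTGGCTCGCGTACGATATGGGACGGTCTC-3'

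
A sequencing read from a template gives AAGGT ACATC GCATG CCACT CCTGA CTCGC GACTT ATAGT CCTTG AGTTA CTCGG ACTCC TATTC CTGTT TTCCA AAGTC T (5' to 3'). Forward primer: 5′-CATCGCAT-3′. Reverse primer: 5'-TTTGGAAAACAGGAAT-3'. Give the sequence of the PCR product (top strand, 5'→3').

Forward primer CATCGCAT is found on the top strand at positions 7–14.
Taking the reverse complement of TTTGGAAAACAGGAAT gives ATTCCTGTTTTCCAAA, found at positions 62–77 on the template; the primer anneals here to the top strand with its 3' end pointing upstream.
The product is the template from position 7 through 77 (71 bp).

5'-CATCGCATGCCACTCCTGACTCGCGACTTATAGTCCTTGAGTTACTCGGACTCCTATTCCTGTTTTCCAAA-3'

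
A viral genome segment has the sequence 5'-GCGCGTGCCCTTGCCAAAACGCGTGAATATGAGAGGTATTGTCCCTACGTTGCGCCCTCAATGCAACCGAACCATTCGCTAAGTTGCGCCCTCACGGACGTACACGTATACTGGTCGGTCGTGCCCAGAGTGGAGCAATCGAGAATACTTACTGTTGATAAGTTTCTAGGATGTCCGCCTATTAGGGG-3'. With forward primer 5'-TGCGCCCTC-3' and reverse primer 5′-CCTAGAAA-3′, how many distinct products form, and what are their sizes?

Two products: 120 bp, 86 bp

The forward primer TGCGCCCTC matches the top strand at positions 51–59, 85–93.
The reverse primer's reverse complement is TTTCTAGG, matching at positions 163–170.
Each forward site pairs with the reverse site to give a product ending at position 170: sizes 120, 86 bp.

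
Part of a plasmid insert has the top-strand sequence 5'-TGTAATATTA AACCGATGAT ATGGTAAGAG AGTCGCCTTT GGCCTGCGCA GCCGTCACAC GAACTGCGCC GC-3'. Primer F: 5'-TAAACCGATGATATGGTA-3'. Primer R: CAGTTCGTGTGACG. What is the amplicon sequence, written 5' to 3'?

5'-TAAACCGATGATATGGTAAGAGAGTCGCCTTTGGCCTGCGCAGCCGTCACACGAACTG-3'

The forward primer matches the template at positions 9–26.
Taking the reverse complement of CAGTTCGTGTGACG gives CGTCACACGAACTG, found at positions 53–66 on the template; the primer anneals here to the top strand with its 3' end pointing upstream.
The product is the template from position 9 through 66 (58 bp).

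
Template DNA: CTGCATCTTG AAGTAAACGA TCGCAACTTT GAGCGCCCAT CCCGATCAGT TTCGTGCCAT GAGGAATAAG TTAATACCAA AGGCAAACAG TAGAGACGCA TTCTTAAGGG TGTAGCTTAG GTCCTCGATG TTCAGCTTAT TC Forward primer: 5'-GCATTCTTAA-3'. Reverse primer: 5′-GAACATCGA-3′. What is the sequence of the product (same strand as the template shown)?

Forward primer GCATTCTTAA is found on the top strand at positions 98–107.
Taking the reverse complement of GAACATCGA gives TCGATGTTC, found at positions 125–133 on the template; the primer anneals here to the top strand with its 3' end pointing upstream.
The product is the template from position 98 through 133 (36 bp).

5'-GCATTCTTAAGGGTGTAGCTTAGGTCCTCGATGTTC-3'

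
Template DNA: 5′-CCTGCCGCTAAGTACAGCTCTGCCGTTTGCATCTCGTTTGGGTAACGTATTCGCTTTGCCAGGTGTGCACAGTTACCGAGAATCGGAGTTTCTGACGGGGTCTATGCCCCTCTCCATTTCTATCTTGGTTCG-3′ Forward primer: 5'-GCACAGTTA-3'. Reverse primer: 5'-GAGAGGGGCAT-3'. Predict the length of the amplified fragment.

48 bp

Scanning the template, GCACAGTTA occurs at positions 67–75; this primer anneals to the bottom strand there with its 3' end pointing downstream.
Reverse complement of the reverse primer: ATGCCCCTCTC. This occurs on the top strand at positions 104–114.
Amplicon spans positions 67–114: 48 bp.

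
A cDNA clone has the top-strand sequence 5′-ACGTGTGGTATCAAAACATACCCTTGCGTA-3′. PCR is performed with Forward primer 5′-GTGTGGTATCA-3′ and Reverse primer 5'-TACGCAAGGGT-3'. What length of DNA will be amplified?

Forward primer GTGTGGTATCA is found on the top strand at positions 3–13.
Taking the reverse complement of TACGCAAGGGT gives ACCCTTGCGTA, found at positions 20–30 on the template; the primer anneals here to the top strand with its 3' end pointing upstream.
Product length = (reverse-primer end) − (forward-primer start) + 1 = 30 − 3 + 1 = 28 bp.

28 bp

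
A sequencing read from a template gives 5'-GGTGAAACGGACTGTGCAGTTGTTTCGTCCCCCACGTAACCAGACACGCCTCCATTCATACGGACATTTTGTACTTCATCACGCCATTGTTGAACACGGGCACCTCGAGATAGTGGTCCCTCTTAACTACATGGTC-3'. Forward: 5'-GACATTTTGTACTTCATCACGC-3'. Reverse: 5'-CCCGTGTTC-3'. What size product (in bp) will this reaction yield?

38 bp

Forward primer GACATTTTGTACTTCATCACGC is found on the top strand at positions 63–84.
Reverse complement of the reverse primer: GAACACGGG. This occurs on the top strand at positions 92–100.
Amplicon spans positions 63–100: 38 bp.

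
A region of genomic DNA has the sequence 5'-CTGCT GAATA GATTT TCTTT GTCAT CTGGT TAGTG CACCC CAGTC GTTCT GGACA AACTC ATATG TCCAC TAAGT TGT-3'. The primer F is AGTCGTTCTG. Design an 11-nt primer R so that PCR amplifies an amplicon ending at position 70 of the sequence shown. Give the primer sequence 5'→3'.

The forward primer binds at positions 42–51; the product's 3' end on the top strand is position 70.
The reverse primer anneals to the top strand over positions 60–70, i.e. to CATATGTCCAC.
Its sequence written 5'→3' is the reverse complement: GTGGACATATG.

5'-GTGGACATATG-3'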